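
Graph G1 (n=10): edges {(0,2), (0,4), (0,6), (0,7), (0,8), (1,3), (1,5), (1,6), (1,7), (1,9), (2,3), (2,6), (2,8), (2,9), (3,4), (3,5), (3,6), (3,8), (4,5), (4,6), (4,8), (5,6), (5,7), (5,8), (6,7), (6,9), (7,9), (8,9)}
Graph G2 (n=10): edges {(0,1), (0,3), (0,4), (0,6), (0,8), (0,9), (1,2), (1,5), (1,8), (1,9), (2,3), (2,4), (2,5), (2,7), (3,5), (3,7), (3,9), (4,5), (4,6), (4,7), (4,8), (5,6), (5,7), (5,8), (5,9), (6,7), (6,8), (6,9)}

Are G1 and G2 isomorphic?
Yes, isomorphic

The graphs are isomorphic.
One valid mapping φ: V(G1) → V(G2): 0→1, 1→7, 2→9, 3→6, 4→8, 5→4, 6→5, 7→2, 8→0, 9→3

Verify φ preserves adjacency — for each edge of G1, its image is an edge of G2:
  (0,2) → (φ(0),φ(2)) = (1,9) ∈ E(G2) ✓
  (0,4) → (φ(0),φ(4)) = (1,8) ∈ E(G2) ✓
  (0,6) → (φ(0),φ(6)) = (1,5) ∈ E(G2) ✓
  (0,7) → (φ(0),φ(7)) = (1,2) ∈ E(G2) ✓
  (0,8) → (φ(0),φ(8)) = (0,1) ∈ E(G2) ✓
  (1,3) → (φ(1),φ(3)) = (6,7) ∈ E(G2) ✓
  (1,5) → (φ(1),φ(5)) = (4,7) ∈ E(G2) ✓
  (1,6) → (φ(1),φ(6)) = (5,7) ∈ E(G2) ✓
  (1,7) → (φ(1),φ(7)) = (2,7) ∈ E(G2) ✓
  (1,9) → (φ(1),φ(9)) = (3,7) ∈ E(G2) ✓
  (2,3) → (φ(2),φ(3)) = (6,9) ∈ E(G2) ✓
  (2,6) → (φ(2),φ(6)) = (5,9) ∈ E(G2) ✓
  (2,8) → (φ(2),φ(8)) = (0,9) ∈ E(G2) ✓
  (2,9) → (φ(2),φ(9)) = (3,9) ∈ E(G2) ✓
  (3,4) → (φ(3),φ(4)) = (6,8) ∈ E(G2) ✓
  (3,5) → (φ(3),φ(5)) = (4,6) ∈ E(G2) ✓
  (3,6) → (φ(3),φ(6)) = (5,6) ∈ E(G2) ✓
  (3,8) → (φ(3),φ(8)) = (0,6) ∈ E(G2) ✓
  (4,5) → (φ(4),φ(5)) = (4,8) ∈ E(G2) ✓
  (4,6) → (φ(4),φ(6)) = (5,8) ∈ E(G2) ✓
  (4,8) → (φ(4),φ(8)) = (0,8) ∈ E(G2) ✓
  (5,6) → (φ(5),φ(6)) = (4,5) ∈ E(G2) ✓
  (5,7) → (φ(5),φ(7)) = (2,4) ∈ E(G2) ✓
  (5,8) → (φ(5),φ(8)) = (0,4) ∈ E(G2) ✓
  (6,7) → (φ(6),φ(7)) = (2,5) ∈ E(G2) ✓
  (6,9) → (φ(6),φ(9)) = (3,5) ∈ E(G2) ✓
  (7,9) → (φ(7),φ(9)) = (2,3) ∈ E(G2) ✓
  (8,9) → (φ(8),φ(9)) = (0,3) ∈ E(G2) ✓
All 28 edges of G1 map to edges of G2, and |E(G1)| = |E(G2)| = 28, so φ is a bijection on edges as well as vertices. Hence G1 ≅ G2.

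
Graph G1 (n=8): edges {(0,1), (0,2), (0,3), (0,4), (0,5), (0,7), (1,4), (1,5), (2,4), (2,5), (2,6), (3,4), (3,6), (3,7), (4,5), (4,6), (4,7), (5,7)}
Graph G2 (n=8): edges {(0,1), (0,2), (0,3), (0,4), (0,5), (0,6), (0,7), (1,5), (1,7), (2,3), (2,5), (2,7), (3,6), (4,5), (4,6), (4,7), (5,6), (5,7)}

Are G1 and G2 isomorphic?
Yes, isomorphic

The graphs are isomorphic.
One valid mapping φ: V(G1) → V(G2): 0→5, 1→1, 2→2, 3→6, 4→0, 5→7, 6→3, 7→4

Verify φ preserves adjacency — for each edge of G1, its image is an edge of G2:
  (0,1) → (φ(0),φ(1)) = (1,5) ∈ E(G2) ✓
  (0,2) → (φ(0),φ(2)) = (2,5) ∈ E(G2) ✓
  (0,3) → (φ(0),φ(3)) = (5,6) ∈ E(G2) ✓
  (0,4) → (φ(0),φ(4)) = (0,5) ∈ E(G2) ✓
  (0,5) → (φ(0),φ(5)) = (5,7) ∈ E(G2) ✓
  (0,7) → (φ(0),φ(7)) = (4,5) ∈ E(G2) ✓
  (1,4) → (φ(1),φ(4)) = (0,1) ∈ E(G2) ✓
  (1,5) → (φ(1),φ(5)) = (1,7) ∈ E(G2) ✓
  (2,4) → (φ(2),φ(4)) = (0,2) ∈ E(G2) ✓
  (2,5) → (φ(2),φ(5)) = (2,7) ∈ E(G2) ✓
  (2,6) → (φ(2),φ(6)) = (2,3) ∈ E(G2) ✓
  (3,4) → (φ(3),φ(4)) = (0,6) ∈ E(G2) ✓
  (3,6) → (φ(3),φ(6)) = (3,6) ∈ E(G2) ✓
  (3,7) → (φ(3),φ(7)) = (4,6) ∈ E(G2) ✓
  (4,5) → (φ(4),φ(5)) = (0,7) ∈ E(G2) ✓
  (4,6) → (φ(4),φ(6)) = (0,3) ∈ E(G2) ✓
  (4,7) → (φ(4),φ(7)) = (0,4) ∈ E(G2) ✓
  (5,7) → (φ(5),φ(7)) = (4,7) ∈ E(G2) ✓
All 18 edges of G1 map to edges of G2, and |E(G1)| = |E(G2)| = 18, so φ is a bijection on edges as well as vertices. Hence G1 ≅ G2.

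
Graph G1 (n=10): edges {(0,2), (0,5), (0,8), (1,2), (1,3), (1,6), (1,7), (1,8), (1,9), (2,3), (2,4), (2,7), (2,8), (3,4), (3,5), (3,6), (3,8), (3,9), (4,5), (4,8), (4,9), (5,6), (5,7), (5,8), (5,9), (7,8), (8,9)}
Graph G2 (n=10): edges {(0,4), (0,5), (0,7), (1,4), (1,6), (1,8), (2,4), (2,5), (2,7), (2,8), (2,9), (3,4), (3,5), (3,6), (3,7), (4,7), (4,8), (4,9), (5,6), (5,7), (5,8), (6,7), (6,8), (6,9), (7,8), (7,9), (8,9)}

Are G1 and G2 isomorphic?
Yes, isomorphic

The graphs are isomorphic.
One valid mapping φ: V(G1) → V(G2): 0→0, 1→6, 2→5, 3→8, 4→2, 5→4, 6→1, 7→3, 8→7, 9→9

Verify φ preserves adjacency — for each edge of G1, its image is an edge of G2:
  (0,2) → (φ(0),φ(2)) = (0,5) ∈ E(G2) ✓
  (0,5) → (φ(0),φ(5)) = (0,4) ∈ E(G2) ✓
  (0,8) → (φ(0),φ(8)) = (0,7) ∈ E(G2) ✓
  (1,2) → (φ(1),φ(2)) = (5,6) ∈ E(G2) ✓
  (1,3) → (φ(1),φ(3)) = (6,8) ∈ E(G2) ✓
  (1,6) → (φ(1),φ(6)) = (1,6) ∈ E(G2) ✓
  (1,7) → (φ(1),φ(7)) = (3,6) ∈ E(G2) ✓
  (1,8) → (φ(1),φ(8)) = (6,7) ∈ E(G2) ✓
  (1,9) → (φ(1),φ(9)) = (6,9) ∈ E(G2) ✓
  (2,3) → (φ(2),φ(3)) = (5,8) ∈ E(G2) ✓
  (2,4) → (φ(2),φ(4)) = (2,5) ∈ E(G2) ✓
  (2,7) → (φ(2),φ(7)) = (3,5) ∈ E(G2) ✓
  (2,8) → (φ(2),φ(8)) = (5,7) ∈ E(G2) ✓
  (3,4) → (φ(3),φ(4)) = (2,8) ∈ E(G2) ✓
  (3,5) → (φ(3),φ(5)) = (4,8) ∈ E(G2) ✓
  (3,6) → (φ(3),φ(6)) = (1,8) ∈ E(G2) ✓
  (3,8) → (φ(3),φ(8)) = (7,8) ∈ E(G2) ✓
  (3,9) → (φ(3),φ(9)) = (8,9) ∈ E(G2) ✓
  (4,5) → (φ(4),φ(5)) = (2,4) ∈ E(G2) ✓
  (4,8) → (φ(4),φ(8)) = (2,7) ∈ E(G2) ✓
  (4,9) → (φ(4),φ(9)) = (2,9) ∈ E(G2) ✓
  (5,6) → (φ(5),φ(6)) = (1,4) ∈ E(G2) ✓
  (5,7) → (φ(5),φ(7)) = (3,4) ∈ E(G2) ✓
  (5,8) → (φ(5),φ(8)) = (4,7) ∈ E(G2) ✓
  (5,9) → (φ(5),φ(9)) = (4,9) ∈ E(G2) ✓
  (7,8) → (φ(7),φ(8)) = (3,7) ∈ E(G2) ✓
  (8,9) → (φ(8),φ(9)) = (7,9) ∈ E(G2) ✓
All 27 edges of G1 map to edges of G2, and |E(G1)| = |E(G2)| = 27, so φ is a bijection on edges as well as vertices. Hence G1 ≅ G2.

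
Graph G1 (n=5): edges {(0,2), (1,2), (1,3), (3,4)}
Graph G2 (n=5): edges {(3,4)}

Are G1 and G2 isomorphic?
No, not isomorphic

The graphs are NOT isomorphic.

Connected components of G1: 1 component(s) with vertex sets [[0, 1, 2, 3, 4]], sizes [5].
Connected components of G2: 4 component(s) with vertex sets [[0], [1], [2], [3, 4]], sizes [1, 1, 1, 2].
The number of connected components (and the multiset of component sizes) is an isomorphism invariant — an isomorphism maps each component of G1 bijectively onto a component of G2. Since G1 has 1 component(s) and G2 has 4, they cannot be isomorphic.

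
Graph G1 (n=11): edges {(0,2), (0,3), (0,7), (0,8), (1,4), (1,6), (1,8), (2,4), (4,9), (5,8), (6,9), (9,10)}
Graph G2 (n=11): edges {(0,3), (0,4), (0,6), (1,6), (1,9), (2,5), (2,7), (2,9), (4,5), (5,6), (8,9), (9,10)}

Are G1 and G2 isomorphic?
Yes, isomorphic

The graphs are isomorphic.
One valid mapping φ: V(G1) → V(G2): 0→9, 1→5, 2→1, 3→10, 4→6, 5→7, 6→4, 7→8, 8→2, 9→0, 10→3

Verify φ preserves adjacency — for each edge of G1, its image is an edge of G2:
  (0,2) → (φ(0),φ(2)) = (1,9) ∈ E(G2) ✓
  (0,3) → (φ(0),φ(3)) = (9,10) ∈ E(G2) ✓
  (0,7) → (φ(0),φ(7)) = (8,9) ∈ E(G2) ✓
  (0,8) → (φ(0),φ(8)) = (2,9) ∈ E(G2) ✓
  (1,4) → (φ(1),φ(4)) = (5,6) ∈ E(G2) ✓
  (1,6) → (φ(1),φ(6)) = (4,5) ∈ E(G2) ✓
  (1,8) → (φ(1),φ(8)) = (2,5) ∈ E(G2) ✓
  (2,4) → (φ(2),φ(4)) = (1,6) ∈ E(G2) ✓
  (4,9) → (φ(4),φ(9)) = (0,6) ∈ E(G2) ✓
  (5,8) → (φ(5),φ(8)) = (2,7) ∈ E(G2) ✓
  (6,9) → (φ(6),φ(9)) = (0,4) ∈ E(G2) ✓
  (9,10) → (φ(9),φ(10)) = (0,3) ∈ E(G2) ✓
All 12 edges of G1 map to edges of G2, and |E(G1)| = |E(G2)| = 12, so φ is a bijection on edges as well as vertices. Hence G1 ≅ G2.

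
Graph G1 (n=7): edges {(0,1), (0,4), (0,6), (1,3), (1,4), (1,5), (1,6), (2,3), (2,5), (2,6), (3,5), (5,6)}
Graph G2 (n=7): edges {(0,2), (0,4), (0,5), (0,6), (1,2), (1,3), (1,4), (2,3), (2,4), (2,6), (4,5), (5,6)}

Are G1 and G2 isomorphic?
Yes, isomorphic

The graphs are isomorphic.
One valid mapping φ: V(G1) → V(G2): 0→1, 1→2, 2→5, 3→6, 4→3, 5→0, 6→4

Verify φ preserves adjacency — for each edge of G1, its image is an edge of G2:
  (0,1) → (φ(0),φ(1)) = (1,2) ∈ E(G2) ✓
  (0,4) → (φ(0),φ(4)) = (1,3) ∈ E(G2) ✓
  (0,6) → (φ(0),φ(6)) = (1,4) ∈ E(G2) ✓
  (1,3) → (φ(1),φ(3)) = (2,6) ∈ E(G2) ✓
  (1,4) → (φ(1),φ(4)) = (2,3) ∈ E(G2) ✓
  (1,5) → (φ(1),φ(5)) = (0,2) ∈ E(G2) ✓
  (1,6) → (φ(1),φ(6)) = (2,4) ∈ E(G2) ✓
  (2,3) → (φ(2),φ(3)) = (5,6) ∈ E(G2) ✓
  (2,5) → (φ(2),φ(5)) = (0,5) ∈ E(G2) ✓
  (2,6) → (φ(2),φ(6)) = (4,5) ∈ E(G2) ✓
  (3,5) → (φ(3),φ(5)) = (0,6) ∈ E(G2) ✓
  (5,6) → (φ(5),φ(6)) = (0,4) ∈ E(G2) ✓
All 12 edges of G1 map to edges of G2, and |E(G1)| = |E(G2)| = 12, so φ is a bijection on edges as well as vertices. Hence G1 ≅ G2.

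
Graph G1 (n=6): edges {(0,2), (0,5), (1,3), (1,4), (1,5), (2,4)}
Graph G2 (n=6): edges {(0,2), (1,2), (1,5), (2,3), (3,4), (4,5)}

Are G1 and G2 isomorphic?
Yes, isomorphic

The graphs are isomorphic.
One valid mapping φ: V(G1) → V(G2): 0→5, 1→2, 2→4, 3→0, 4→3, 5→1

Verify φ preserves adjacency — for each edge of G1, its image is an edge of G2:
  (0,2) → (φ(0),φ(2)) = (4,5) ∈ E(G2) ✓
  (0,5) → (φ(0),φ(5)) = (1,5) ∈ E(G2) ✓
  (1,3) → (φ(1),φ(3)) = (0,2) ∈ E(G2) ✓
  (1,4) → (φ(1),φ(4)) = (2,3) ∈ E(G2) ✓
  (1,5) → (φ(1),φ(5)) = (1,2) ∈ E(G2) ✓
  (2,4) → (φ(2),φ(4)) = (3,4) ∈ E(G2) ✓
All 6 edges of G1 map to edges of G2, and |E(G1)| = |E(G2)| = 6, so φ is a bijection on edges as well as vertices. Hence G1 ≅ G2.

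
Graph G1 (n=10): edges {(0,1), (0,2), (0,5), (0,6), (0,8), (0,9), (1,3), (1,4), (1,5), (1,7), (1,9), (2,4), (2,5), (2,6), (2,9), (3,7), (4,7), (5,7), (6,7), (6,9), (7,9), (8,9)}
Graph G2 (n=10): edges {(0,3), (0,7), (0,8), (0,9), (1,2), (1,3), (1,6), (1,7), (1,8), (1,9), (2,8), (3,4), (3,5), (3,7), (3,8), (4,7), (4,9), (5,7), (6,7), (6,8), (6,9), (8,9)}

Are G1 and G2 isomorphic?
Yes, isomorphic

The graphs are isomorphic.
One valid mapping φ: V(G1) → V(G2): 0→8, 1→3, 2→9, 3→5, 4→4, 5→0, 6→6, 7→7, 8→2, 9→1

Verify φ preserves adjacency — for each edge of G1, its image is an edge of G2:
  (0,1) → (φ(0),φ(1)) = (3,8) ∈ E(G2) ✓
  (0,2) → (φ(0),φ(2)) = (8,9) ∈ E(G2) ✓
  (0,5) → (φ(0),φ(5)) = (0,8) ∈ E(G2) ✓
  (0,6) → (φ(0),φ(6)) = (6,8) ∈ E(G2) ✓
  (0,8) → (φ(0),φ(8)) = (2,8) ∈ E(G2) ✓
  (0,9) → (φ(0),φ(9)) = (1,8) ∈ E(G2) ✓
  (1,3) → (φ(1),φ(3)) = (3,5) ∈ E(G2) ✓
  (1,4) → (φ(1),φ(4)) = (3,4) ∈ E(G2) ✓
  (1,5) → (φ(1),φ(5)) = (0,3) ∈ E(G2) ✓
  (1,7) → (φ(1),φ(7)) = (3,7) ∈ E(G2) ✓
  (1,9) → (φ(1),φ(9)) = (1,3) ∈ E(G2) ✓
  (2,4) → (φ(2),φ(4)) = (4,9) ∈ E(G2) ✓
  (2,5) → (φ(2),φ(5)) = (0,9) ∈ E(G2) ✓
  (2,6) → (φ(2),φ(6)) = (6,9) ∈ E(G2) ✓
  (2,9) → (φ(2),φ(9)) = (1,9) ∈ E(G2) ✓
  (3,7) → (φ(3),φ(7)) = (5,7) ∈ E(G2) ✓
  (4,7) → (φ(4),φ(7)) = (4,7) ∈ E(G2) ✓
  (5,7) → (φ(5),φ(7)) = (0,7) ∈ E(G2) ✓
  (6,7) → (φ(6),φ(7)) = (6,7) ∈ E(G2) ✓
  (6,9) → (φ(6),φ(9)) = (1,6) ∈ E(G2) ✓
  (7,9) → (φ(7),φ(9)) = (1,7) ∈ E(G2) ✓
  (8,9) → (φ(8),φ(9)) = (1,2) ∈ E(G2) ✓
All 22 edges of G1 map to edges of G2, and |E(G1)| = |E(G2)| = 22, so φ is a bijection on edges as well as vertices. Hence G1 ≅ G2.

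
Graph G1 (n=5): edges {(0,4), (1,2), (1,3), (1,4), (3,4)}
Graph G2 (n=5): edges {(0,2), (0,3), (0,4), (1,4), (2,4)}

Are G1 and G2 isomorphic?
Yes, isomorphic

The graphs are isomorphic.
One valid mapping φ: V(G1) → V(G2): 0→3, 1→4, 2→1, 3→2, 4→0

Verify φ preserves adjacency — for each edge of G1, its image is an edge of G2:
  (0,4) → (φ(0),φ(4)) = (0,3) ∈ E(G2) ✓
  (1,2) → (φ(1),φ(2)) = (1,4) ∈ E(G2) ✓
  (1,3) → (φ(1),φ(3)) = (2,4) ∈ E(G2) ✓
  (1,4) → (φ(1),φ(4)) = (0,4) ∈ E(G2) ✓
  (3,4) → (φ(3),φ(4)) = (0,2) ∈ E(G2) ✓
All 5 edges of G1 map to edges of G2, and |E(G1)| = |E(G2)| = 5, so φ is a bijection on edges as well as vertices. Hence G1 ≅ G2.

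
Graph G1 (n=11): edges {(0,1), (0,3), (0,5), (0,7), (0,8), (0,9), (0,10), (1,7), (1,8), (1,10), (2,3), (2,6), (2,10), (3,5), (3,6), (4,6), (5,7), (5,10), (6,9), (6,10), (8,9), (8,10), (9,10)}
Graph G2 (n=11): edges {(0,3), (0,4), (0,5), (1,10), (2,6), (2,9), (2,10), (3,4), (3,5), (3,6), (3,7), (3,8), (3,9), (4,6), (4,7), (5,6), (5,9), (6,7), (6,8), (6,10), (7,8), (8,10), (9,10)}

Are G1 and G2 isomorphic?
Yes, isomorphic

The graphs are isomorphic.
One valid mapping φ: V(G1) → V(G2): 0→3, 1→4, 2→2, 3→9, 4→1, 5→5, 6→10, 7→0, 8→7, 9→8, 10→6

Verify φ preserves adjacency — for each edge of G1, its image is an edge of G2:
  (0,1) → (φ(0),φ(1)) = (3,4) ∈ E(G2) ✓
  (0,3) → (φ(0),φ(3)) = (3,9) ∈ E(G2) ✓
  (0,5) → (φ(0),φ(5)) = (3,5) ∈ E(G2) ✓
  (0,7) → (φ(0),φ(7)) = (0,3) ∈ E(G2) ✓
  (0,8) → (φ(0),φ(8)) = (3,7) ∈ E(G2) ✓
  (0,9) → (φ(0),φ(9)) = (3,8) ∈ E(G2) ✓
  (0,10) → (φ(0),φ(10)) = (3,6) ∈ E(G2) ✓
  (1,7) → (φ(1),φ(7)) = (0,4) ∈ E(G2) ✓
  (1,8) → (φ(1),φ(8)) = (4,7) ∈ E(G2) ✓
  (1,10) → (φ(1),φ(10)) = (4,6) ∈ E(G2) ✓
  (2,3) → (φ(2),φ(3)) = (2,9) ∈ E(G2) ✓
  (2,6) → (φ(2),φ(6)) = (2,10) ∈ E(G2) ✓
  (2,10) → (φ(2),φ(10)) = (2,6) ∈ E(G2) ✓
  (3,5) → (φ(3),φ(5)) = (5,9) ∈ E(G2) ✓
  (3,6) → (φ(3),φ(6)) = (9,10) ∈ E(G2) ✓
  (4,6) → (φ(4),φ(6)) = (1,10) ∈ E(G2) ✓
  (5,7) → (φ(5),φ(7)) = (0,5) ∈ E(G2) ✓
  (5,10) → (φ(5),φ(10)) = (5,6) ∈ E(G2) ✓
  (6,9) → (φ(6),φ(9)) = (8,10) ∈ E(G2) ✓
  (6,10) → (φ(6),φ(10)) = (6,10) ∈ E(G2) ✓
  (8,9) → (φ(8),φ(9)) = (7,8) ∈ E(G2) ✓
  (8,10) → (φ(8),φ(10)) = (6,7) ∈ E(G2) ✓
  (9,10) → (φ(9),φ(10)) = (6,8) ∈ E(G2) ✓
All 23 edges of G1 map to edges of G2, and |E(G1)| = |E(G2)| = 23, so φ is a bijection on edges as well as vertices. Hence G1 ≅ G2.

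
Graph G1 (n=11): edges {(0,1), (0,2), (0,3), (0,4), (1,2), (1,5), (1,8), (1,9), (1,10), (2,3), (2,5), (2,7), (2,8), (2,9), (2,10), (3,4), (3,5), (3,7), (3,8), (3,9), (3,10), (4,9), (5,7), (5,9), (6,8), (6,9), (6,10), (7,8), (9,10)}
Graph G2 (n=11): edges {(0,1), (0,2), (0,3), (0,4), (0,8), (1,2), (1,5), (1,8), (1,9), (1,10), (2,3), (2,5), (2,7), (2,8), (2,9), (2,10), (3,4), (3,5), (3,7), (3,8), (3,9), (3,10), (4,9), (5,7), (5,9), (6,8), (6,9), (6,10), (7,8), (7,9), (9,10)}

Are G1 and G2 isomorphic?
No, not isomorphic

The graphs are NOT isomorphic.

Counting edges: G1 has 29 edge(s); G2 has 31 edge(s).
Edge count is an isomorphism invariant (a bijection on vertices induces a bijection on edges), so differing edge counts rule out isomorphism.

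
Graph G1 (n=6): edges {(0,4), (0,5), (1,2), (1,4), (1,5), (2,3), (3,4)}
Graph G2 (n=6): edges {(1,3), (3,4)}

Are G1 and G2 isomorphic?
No, not isomorphic

The graphs are NOT isomorphic.

Connected components of G1: 1 component(s) with vertex sets [[0, 1, 2, 3, 4, 5]], sizes [6].
Connected components of G2: 4 component(s) with vertex sets [[0], [2], [5], [1, 3, 4]], sizes [1, 1, 1, 3].
The number of connected components (and the multiset of component sizes) is an isomorphism invariant — an isomorphism maps each component of G1 bijectively onto a component of G2. Since G1 has 1 component(s) and G2 has 4, they cannot be isomorphic.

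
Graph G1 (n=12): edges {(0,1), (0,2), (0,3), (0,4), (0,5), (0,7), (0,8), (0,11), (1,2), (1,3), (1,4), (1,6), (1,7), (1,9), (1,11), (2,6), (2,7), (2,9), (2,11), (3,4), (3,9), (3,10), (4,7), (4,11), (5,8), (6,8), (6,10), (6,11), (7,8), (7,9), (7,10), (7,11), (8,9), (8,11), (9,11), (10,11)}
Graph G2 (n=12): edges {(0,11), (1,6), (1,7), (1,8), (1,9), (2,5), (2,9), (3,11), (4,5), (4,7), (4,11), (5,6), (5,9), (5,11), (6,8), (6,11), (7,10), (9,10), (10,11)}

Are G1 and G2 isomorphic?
No, not isomorphic

The graphs are NOT isomorphic.

Degrees in G1: deg(0)=8, deg(1)=8, deg(2)=6, deg(3)=5, deg(4)=5, deg(5)=2, deg(6)=5, deg(7)=8, deg(8)=6, deg(9)=6, deg(10)=4, deg(11)=9.
Sorted degree sequence of G1: [9, 8, 8, 8, 6, 6, 6, 5, 5, 5, 4, 2].
Degrees in G2: deg(0)=1, deg(1)=4, deg(2)=2, deg(3)=1, deg(4)=3, deg(5)=5, deg(6)=4, deg(7)=3, deg(8)=2, deg(9)=4, deg(10)=3, deg(11)=6.
Sorted degree sequence of G2: [6, 5, 4, 4, 4, 3, 3, 3, 2, 2, 1, 1].
The (sorted) degree sequence is an isomorphism invariant, so since G1 and G2 have different degree sequences they cannot be isomorphic.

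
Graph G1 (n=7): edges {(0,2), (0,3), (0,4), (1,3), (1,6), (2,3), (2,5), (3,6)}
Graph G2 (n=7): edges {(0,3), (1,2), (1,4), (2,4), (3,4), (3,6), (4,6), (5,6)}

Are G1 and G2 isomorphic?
Yes, isomorphic

The graphs are isomorphic.
One valid mapping φ: V(G1) → V(G2): 0→6, 1→2, 2→3, 3→4, 4→5, 5→0, 6→1

Verify φ preserves adjacency — for each edge of G1, its image is an edge of G2:
  (0,2) → (φ(0),φ(2)) = (3,6) ∈ E(G2) ✓
  (0,3) → (φ(0),φ(3)) = (4,6) ∈ E(G2) ✓
  (0,4) → (φ(0),φ(4)) = (5,6) ∈ E(G2) ✓
  (1,3) → (φ(1),φ(3)) = (2,4) ∈ E(G2) ✓
  (1,6) → (φ(1),φ(6)) = (1,2) ∈ E(G2) ✓
  (2,3) → (φ(2),φ(3)) = (3,4) ∈ E(G2) ✓
  (2,5) → (φ(2),φ(5)) = (0,3) ∈ E(G2) ✓
  (3,6) → (φ(3),φ(6)) = (1,4) ∈ E(G2) ✓
All 8 edges of G1 map to edges of G2, and |E(G1)| = |E(G2)| = 8, so φ is a bijection on edges as well as vertices. Hence G1 ≅ G2.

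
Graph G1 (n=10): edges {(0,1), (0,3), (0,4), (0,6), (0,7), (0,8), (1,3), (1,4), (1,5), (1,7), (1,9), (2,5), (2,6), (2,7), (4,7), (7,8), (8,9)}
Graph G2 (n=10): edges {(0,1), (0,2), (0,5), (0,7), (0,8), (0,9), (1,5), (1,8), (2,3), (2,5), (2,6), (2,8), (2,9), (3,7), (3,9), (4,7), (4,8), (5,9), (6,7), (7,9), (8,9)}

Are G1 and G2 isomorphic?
No, not isomorphic

The graphs are NOT isomorphic.

Degrees in G1: deg(0)=6, deg(1)=6, deg(2)=3, deg(3)=2, deg(4)=3, deg(5)=2, deg(6)=2, deg(7)=5, deg(8)=3, deg(9)=2.
Sorted degree sequence of G1: [6, 6, 5, 3, 3, 3, 2, 2, 2, 2].
Degrees in G2: deg(0)=6, deg(1)=3, deg(2)=6, deg(3)=3, deg(4)=2, deg(5)=4, deg(6)=2, deg(7)=5, deg(8)=5, deg(9)=6.
Sorted degree sequence of G2: [6, 6, 6, 5, 5, 4, 3, 3, 2, 2].
The (sorted) degree sequence is an isomorphism invariant, so since G1 and G2 have different degree sequences they cannot be isomorphic.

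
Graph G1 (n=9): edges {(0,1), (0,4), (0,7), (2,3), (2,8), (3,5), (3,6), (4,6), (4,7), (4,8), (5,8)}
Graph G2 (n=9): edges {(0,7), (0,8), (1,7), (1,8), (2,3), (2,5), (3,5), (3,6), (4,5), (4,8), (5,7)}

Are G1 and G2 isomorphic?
Yes, isomorphic

The graphs are isomorphic.
One valid mapping φ: V(G1) → V(G2): 0→3, 1→6, 2→1, 3→8, 4→5, 5→0, 6→4, 7→2, 8→7

Verify φ preserves adjacency — for each edge of G1, its image is an edge of G2:
  (0,1) → (φ(0),φ(1)) = (3,6) ∈ E(G2) ✓
  (0,4) → (φ(0),φ(4)) = (3,5) ∈ E(G2) ✓
  (0,7) → (φ(0),φ(7)) = (2,3) ∈ E(G2) ✓
  (2,3) → (φ(2),φ(3)) = (1,8) ∈ E(G2) ✓
  (2,8) → (φ(2),φ(8)) = (1,7) ∈ E(G2) ✓
  (3,5) → (φ(3),φ(5)) = (0,8) ∈ E(G2) ✓
  (3,6) → (φ(3),φ(6)) = (4,8) ∈ E(G2) ✓
  (4,6) → (φ(4),φ(6)) = (4,5) ∈ E(G2) ✓
  (4,7) → (φ(4),φ(7)) = (2,5) ∈ E(G2) ✓
  (4,8) → (φ(4),φ(8)) = (5,7) ∈ E(G2) ✓
  (5,8) → (φ(5),φ(8)) = (0,7) ∈ E(G2) ✓
All 11 edges of G1 map to edges of G2, and |E(G1)| = |E(G2)| = 11, so φ is a bijection on edges as well as vertices. Hence G1 ≅ G2.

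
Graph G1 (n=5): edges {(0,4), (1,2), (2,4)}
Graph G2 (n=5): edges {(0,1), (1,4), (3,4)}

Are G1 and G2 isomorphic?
Yes, isomorphic

The graphs are isomorphic.
One valid mapping φ: V(G1) → V(G2): 0→3, 1→0, 2→1, 3→2, 4→4

Verify φ preserves adjacency — for each edge of G1, its image is an edge of G2:
  (0,4) → (φ(0),φ(4)) = (3,4) ∈ E(G2) ✓
  (1,2) → (φ(1),φ(2)) = (0,1) ∈ E(G2) ✓
  (2,4) → (φ(2),φ(4)) = (1,4) ∈ E(G2) ✓
All 3 edges of G1 map to edges of G2, and |E(G1)| = |E(G2)| = 3, so φ is a bijection on edges as well as vertices. Hence G1 ≅ G2.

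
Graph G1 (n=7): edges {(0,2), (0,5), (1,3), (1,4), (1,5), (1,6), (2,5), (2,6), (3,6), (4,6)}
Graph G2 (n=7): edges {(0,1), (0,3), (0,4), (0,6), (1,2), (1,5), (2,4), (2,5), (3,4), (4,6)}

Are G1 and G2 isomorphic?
Yes, isomorphic

The graphs are isomorphic.
One valid mapping φ: V(G1) → V(G2): 0→5, 1→4, 2→1, 3→3, 4→6, 5→2, 6→0

Verify φ preserves adjacency — for each edge of G1, its image is an edge of G2:
  (0,2) → (φ(0),φ(2)) = (1,5) ∈ E(G2) ✓
  (0,5) → (φ(0),φ(5)) = (2,5) ∈ E(G2) ✓
  (1,3) → (φ(1),φ(3)) = (3,4) ∈ E(G2) ✓
  (1,4) → (φ(1),φ(4)) = (4,6) ∈ E(G2) ✓
  (1,5) → (φ(1),φ(5)) = (2,4) ∈ E(G2) ✓
  (1,6) → (φ(1),φ(6)) = (0,4) ∈ E(G2) ✓
  (2,5) → (φ(2),φ(5)) = (1,2) ∈ E(G2) ✓
  (2,6) → (φ(2),φ(6)) = (0,1) ∈ E(G2) ✓
  (3,6) → (φ(3),φ(6)) = (0,3) ∈ E(G2) ✓
  (4,6) → (φ(4),φ(6)) = (0,6) ∈ E(G2) ✓
All 10 edges of G1 map to edges of G2, and |E(G1)| = |E(G2)| = 10, so φ is a bijection on edges as well as vertices. Hence G1 ≅ G2.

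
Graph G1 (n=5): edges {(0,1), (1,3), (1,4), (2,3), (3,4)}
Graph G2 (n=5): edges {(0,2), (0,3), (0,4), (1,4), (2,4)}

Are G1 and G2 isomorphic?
Yes, isomorphic

The graphs are isomorphic.
One valid mapping φ: V(G1) → V(G2): 0→3, 1→0, 2→1, 3→4, 4→2

Verify φ preserves adjacency — for each edge of G1, its image is an edge of G2:
  (0,1) → (φ(0),φ(1)) = (0,3) ∈ E(G2) ✓
  (1,3) → (φ(1),φ(3)) = (0,4) ∈ E(G2) ✓
  (1,4) → (φ(1),φ(4)) = (0,2) ∈ E(G2) ✓
  (2,3) → (φ(2),φ(3)) = (1,4) ∈ E(G2) ✓
  (3,4) → (φ(3),φ(4)) = (2,4) ∈ E(G2) ✓
All 5 edges of G1 map to edges of G2, and |E(G1)| = |E(G2)| = 5, so φ is a bijection on edges as well as vertices. Hence G1 ≅ G2.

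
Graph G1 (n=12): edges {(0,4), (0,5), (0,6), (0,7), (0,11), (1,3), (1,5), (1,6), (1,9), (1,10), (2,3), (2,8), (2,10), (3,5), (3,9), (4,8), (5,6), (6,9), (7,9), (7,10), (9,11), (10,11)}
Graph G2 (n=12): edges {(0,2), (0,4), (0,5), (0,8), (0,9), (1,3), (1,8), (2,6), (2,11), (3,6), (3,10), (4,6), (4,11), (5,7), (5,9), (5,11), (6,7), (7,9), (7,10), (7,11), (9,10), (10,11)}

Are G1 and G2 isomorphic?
Yes, isomorphic

The graphs are isomorphic.
One valid mapping φ: V(G1) → V(G2): 0→0, 1→7, 2→3, 3→10, 4→8, 5→9, 6→5, 7→4, 8→1, 9→11, 10→6, 11→2

Verify φ preserves adjacency — for each edge of G1, its image is an edge of G2:
  (0,4) → (φ(0),φ(4)) = (0,8) ∈ E(G2) ✓
  (0,5) → (φ(0),φ(5)) = (0,9) ∈ E(G2) ✓
  (0,6) → (φ(0),φ(6)) = (0,5) ∈ E(G2) ✓
  (0,7) → (φ(0),φ(7)) = (0,4) ∈ E(G2) ✓
  (0,11) → (φ(0),φ(11)) = (0,2) ∈ E(G2) ✓
  (1,3) → (φ(1),φ(3)) = (7,10) ∈ E(G2) ✓
  (1,5) → (φ(1),φ(5)) = (7,9) ∈ E(G2) ✓
  (1,6) → (φ(1),φ(6)) = (5,7) ∈ E(G2) ✓
  (1,9) → (φ(1),φ(9)) = (7,11) ∈ E(G2) ✓
  (1,10) → (φ(1),φ(10)) = (6,7) ∈ E(G2) ✓
  (2,3) → (φ(2),φ(3)) = (3,10) ∈ E(G2) ✓
  (2,8) → (φ(2),φ(8)) = (1,3) ∈ E(G2) ✓
  (2,10) → (φ(2),φ(10)) = (3,6) ∈ E(G2) ✓
  (3,5) → (φ(3),φ(5)) = (9,10) ∈ E(G2) ✓
  (3,9) → (φ(3),φ(9)) = (10,11) ∈ E(G2) ✓
  (4,8) → (φ(4),φ(8)) = (1,8) ∈ E(G2) ✓
  (5,6) → (φ(5),φ(6)) = (5,9) ∈ E(G2) ✓
  (6,9) → (φ(6),φ(9)) = (5,11) ∈ E(G2) ✓
  (7,9) → (φ(7),φ(9)) = (4,11) ∈ E(G2) ✓
  (7,10) → (φ(7),φ(10)) = (4,6) ∈ E(G2) ✓
  (9,11) → (φ(9),φ(11)) = (2,11) ∈ E(G2) ✓
  (10,11) → (φ(10),φ(11)) = (2,6) ∈ E(G2) ✓
All 22 edges of G1 map to edges of G2, and |E(G1)| = |E(G2)| = 22, so φ is a bijection on edges as well as vertices. Hence G1 ≅ G2.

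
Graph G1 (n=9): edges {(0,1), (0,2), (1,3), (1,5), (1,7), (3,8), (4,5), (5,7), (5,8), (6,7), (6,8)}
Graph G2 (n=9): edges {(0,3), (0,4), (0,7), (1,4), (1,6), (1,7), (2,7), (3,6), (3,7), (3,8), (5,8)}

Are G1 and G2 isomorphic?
Yes, isomorphic

The graphs are isomorphic.
One valid mapping φ: V(G1) → V(G2): 0→8, 1→3, 2→5, 3→6, 4→2, 5→7, 6→4, 7→0, 8→1

Verify φ preserves adjacency — for each edge of G1, its image is an edge of G2:
  (0,1) → (φ(0),φ(1)) = (3,8) ∈ E(G2) ✓
  (0,2) → (φ(0),φ(2)) = (5,8) ∈ E(G2) ✓
  (1,3) → (φ(1),φ(3)) = (3,6) ∈ E(G2) ✓
  (1,5) → (φ(1),φ(5)) = (3,7) ∈ E(G2) ✓
  (1,7) → (φ(1),φ(7)) = (0,3) ∈ E(G2) ✓
  (3,8) → (φ(3),φ(8)) = (1,6) ∈ E(G2) ✓
  (4,5) → (φ(4),φ(5)) = (2,7) ∈ E(G2) ✓
  (5,7) → (φ(5),φ(7)) = (0,7) ∈ E(G2) ✓
  (5,8) → (φ(5),φ(8)) = (1,7) ∈ E(G2) ✓
  (6,7) → (φ(6),φ(7)) = (0,4) ∈ E(G2) ✓
  (6,8) → (φ(6),φ(8)) = (1,4) ∈ E(G2) ✓
All 11 edges of G1 map to edges of G2, and |E(G1)| = |E(G2)| = 11, so φ is a bijection on edges as well as vertices. Hence G1 ≅ G2.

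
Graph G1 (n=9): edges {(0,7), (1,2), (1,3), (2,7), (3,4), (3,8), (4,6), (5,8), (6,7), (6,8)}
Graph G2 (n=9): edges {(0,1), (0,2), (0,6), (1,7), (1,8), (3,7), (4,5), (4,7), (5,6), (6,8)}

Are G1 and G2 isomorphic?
Yes, isomorphic

The graphs are isomorphic.
One valid mapping φ: V(G1) → V(G2): 0→3, 1→5, 2→4, 3→6, 4→8, 5→2, 6→1, 7→7, 8→0

Verify φ preserves adjacency — for each edge of G1, its image is an edge of G2:
  (0,7) → (φ(0),φ(7)) = (3,7) ∈ E(G2) ✓
  (1,2) → (φ(1),φ(2)) = (4,5) ∈ E(G2) ✓
  (1,3) → (φ(1),φ(3)) = (5,6) ∈ E(G2) ✓
  (2,7) → (φ(2),φ(7)) = (4,7) ∈ E(G2) ✓
  (3,4) → (φ(3),φ(4)) = (6,8) ∈ E(G2) ✓
  (3,8) → (φ(3),φ(8)) = (0,6) ∈ E(G2) ✓
  (4,6) → (φ(4),φ(6)) = (1,8) ∈ E(G2) ✓
  (5,8) → (φ(5),φ(8)) = (0,2) ∈ E(G2) ✓
  (6,7) → (φ(6),φ(7)) = (1,7) ∈ E(G2) ✓
  (6,8) → (φ(6),φ(8)) = (0,1) ∈ E(G2) ✓
All 10 edges of G1 map to edges of G2, and |E(G1)| = |E(G2)| = 10, so φ is a bijection on edges as well as vertices. Hence G1 ≅ G2.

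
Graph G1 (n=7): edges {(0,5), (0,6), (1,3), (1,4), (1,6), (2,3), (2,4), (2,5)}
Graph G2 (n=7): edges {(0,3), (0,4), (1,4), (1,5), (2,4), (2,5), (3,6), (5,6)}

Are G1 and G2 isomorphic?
Yes, isomorphic

The graphs are isomorphic.
One valid mapping φ: V(G1) → V(G2): 0→3, 1→5, 2→4, 3→1, 4→2, 5→0, 6→6

Verify φ preserves adjacency — for each edge of G1, its image is an edge of G2:
  (0,5) → (φ(0),φ(5)) = (0,3) ∈ E(G2) ✓
  (0,6) → (φ(0),φ(6)) = (3,6) ∈ E(G2) ✓
  (1,3) → (φ(1),φ(3)) = (1,5) ∈ E(G2) ✓
  (1,4) → (φ(1),φ(4)) = (2,5) ∈ E(G2) ✓
  (1,6) → (φ(1),φ(6)) = (5,6) ∈ E(G2) ✓
  (2,3) → (φ(2),φ(3)) = (1,4) ∈ E(G2) ✓
  (2,4) → (φ(2),φ(4)) = (2,4) ∈ E(G2) ✓
  (2,5) → (φ(2),φ(5)) = (0,4) ∈ E(G2) ✓
All 8 edges of G1 map to edges of G2, and |E(G1)| = |E(G2)| = 8, so φ is a bijection on edges as well as vertices. Hence G1 ≅ G2.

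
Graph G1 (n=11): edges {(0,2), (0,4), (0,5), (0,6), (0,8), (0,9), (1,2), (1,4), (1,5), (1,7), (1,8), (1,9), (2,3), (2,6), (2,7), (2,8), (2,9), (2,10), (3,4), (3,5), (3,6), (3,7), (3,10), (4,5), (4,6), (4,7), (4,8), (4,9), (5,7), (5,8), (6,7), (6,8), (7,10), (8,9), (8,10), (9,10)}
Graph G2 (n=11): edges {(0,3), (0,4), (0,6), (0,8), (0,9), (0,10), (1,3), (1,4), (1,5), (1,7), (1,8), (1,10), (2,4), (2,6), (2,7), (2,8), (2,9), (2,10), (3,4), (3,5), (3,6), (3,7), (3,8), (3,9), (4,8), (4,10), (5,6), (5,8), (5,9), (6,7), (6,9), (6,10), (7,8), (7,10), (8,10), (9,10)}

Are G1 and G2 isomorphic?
Yes, isomorphic

The graphs are isomorphic.
One valid mapping φ: V(G1) → V(G2): 0→4, 1→7, 2→3, 3→9, 4→10, 5→2, 6→0, 7→6, 8→8, 9→1, 10→5

Verify φ preserves adjacency — for each edge of G1, its image is an edge of G2:
  (0,2) → (φ(0),φ(2)) = (3,4) ∈ E(G2) ✓
  (0,4) → (φ(0),φ(4)) = (4,10) ∈ E(G2) ✓
  (0,5) → (φ(0),φ(5)) = (2,4) ∈ E(G2) ✓
  (0,6) → (φ(0),φ(6)) = (0,4) ∈ E(G2) ✓
  (0,8) → (φ(0),φ(8)) = (4,8) ∈ E(G2) ✓
  (0,9) → (φ(0),φ(9)) = (1,4) ∈ E(G2) ✓
  (1,2) → (φ(1),φ(2)) = (3,7) ∈ E(G2) ✓
  (1,4) → (φ(1),φ(4)) = (7,10) ∈ E(G2) ✓
  (1,5) → (φ(1),φ(5)) = (2,7) ∈ E(G2) ✓
  (1,7) → (φ(1),φ(7)) = (6,7) ∈ E(G2) ✓
  (1,8) → (φ(1),φ(8)) = (7,8) ∈ E(G2) ✓
  (1,9) → (φ(1),φ(9)) = (1,7) ∈ E(G2) ✓
  (2,3) → (φ(2),φ(3)) = (3,9) ∈ E(G2) ✓
  (2,6) → (φ(2),φ(6)) = (0,3) ∈ E(G2) ✓
  (2,7) → (φ(2),φ(7)) = (3,6) ∈ E(G2) ✓
  (2,8) → (φ(2),φ(8)) = (3,8) ∈ E(G2) ✓
  (2,9) → (φ(2),φ(9)) = (1,3) ∈ E(G2) ✓
  (2,10) → (φ(2),φ(10)) = (3,5) ∈ E(G2) ✓
  (3,4) → (φ(3),φ(4)) = (9,10) ∈ E(G2) ✓
  (3,5) → (φ(3),φ(5)) = (2,9) ∈ E(G2) ✓
  (3,6) → (φ(3),φ(6)) = (0,9) ∈ E(G2) ✓
  (3,7) → (φ(3),φ(7)) = (6,9) ∈ E(G2) ✓
  (3,10) → (φ(3),φ(10)) = (5,9) ∈ E(G2) ✓
  (4,5) → (φ(4),φ(5)) = (2,10) ∈ E(G2) ✓
  (4,6) → (φ(4),φ(6)) = (0,10) ∈ E(G2) ✓
  (4,7) → (φ(4),φ(7)) = (6,10) ∈ E(G2) ✓
  (4,8) → (φ(4),φ(8)) = (8,10) ∈ E(G2) ✓
  (4,9) → (φ(4),φ(9)) = (1,10) ∈ E(G2) ✓
  (5,7) → (φ(5),φ(7)) = (2,6) ∈ E(G2) ✓
  (5,8) → (φ(5),φ(8)) = (2,8) ∈ E(G2) ✓
  (6,7) → (φ(6),φ(7)) = (0,6) ∈ E(G2) ✓
  (6,8) → (φ(6),φ(8)) = (0,8) ∈ E(G2) ✓
  (7,10) → (φ(7),φ(10)) = (5,6) ∈ E(G2) ✓
  (8,9) → (φ(8),φ(9)) = (1,8) ∈ E(G2) ✓
  (8,10) → (φ(8),φ(10)) = (5,8) ∈ E(G2) ✓
  (9,10) → (φ(9),φ(10)) = (1,5) ∈ E(G2) ✓
All 36 edges of G1 map to edges of G2, and |E(G1)| = |E(G2)| = 36, so φ is a bijection on edges as well as vertices. Hence G1 ≅ G2.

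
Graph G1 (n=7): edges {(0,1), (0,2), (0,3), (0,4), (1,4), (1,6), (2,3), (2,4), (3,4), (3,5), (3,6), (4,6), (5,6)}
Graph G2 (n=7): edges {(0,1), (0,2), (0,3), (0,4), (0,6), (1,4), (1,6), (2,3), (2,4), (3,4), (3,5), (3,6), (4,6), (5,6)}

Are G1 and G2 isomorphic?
No, not isomorphic

The graphs are NOT isomorphic.

Counting edges: G1 has 13 edge(s); G2 has 14 edge(s).
Edge count is an isomorphism invariant (a bijection on vertices induces a bijection on edges), so differing edge counts rule out isomorphism.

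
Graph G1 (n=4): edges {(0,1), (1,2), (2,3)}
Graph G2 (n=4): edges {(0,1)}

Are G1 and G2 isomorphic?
No, not isomorphic

The graphs are NOT isomorphic.

Counting edges: G1 has 3 edge(s); G2 has 1 edge(s).
Edge count is an isomorphism invariant (a bijection on vertices induces a bijection on edges), so differing edge counts rule out isomorphism.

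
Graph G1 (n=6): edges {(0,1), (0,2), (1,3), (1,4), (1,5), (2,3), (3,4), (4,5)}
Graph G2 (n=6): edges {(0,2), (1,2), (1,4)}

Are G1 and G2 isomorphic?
No, not isomorphic

The graphs are NOT isomorphic.

Connected components of G1: 1 component(s) with vertex sets [[0, 1, 2, 3, 4, 5]], sizes [6].
Connected components of G2: 3 component(s) with vertex sets [[3], [5], [0, 1, 2, 4]], sizes [1, 1, 4].
The number of connected components (and the multiset of component sizes) is an isomorphism invariant — an isomorphism maps each component of G1 bijectively onto a component of G2. Since G1 has 1 component(s) and G2 has 3, they cannot be isomorphic.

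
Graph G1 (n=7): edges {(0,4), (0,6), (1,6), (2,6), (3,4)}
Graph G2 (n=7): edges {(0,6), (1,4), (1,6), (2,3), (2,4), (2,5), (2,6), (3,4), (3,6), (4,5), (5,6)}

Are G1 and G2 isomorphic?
No, not isomorphic

The graphs are NOT isomorphic.

Connected components of G1: 2 component(s) with vertex sets [[5], [0, 1, 2, 3, 4, 6]], sizes [1, 6].
Connected components of G2: 1 component(s) with vertex sets [[0, 1, 2, 3, 4, 5, 6]], sizes [7].
The number of connected components (and the multiset of component sizes) is an isomorphism invariant — an isomorphism maps each component of G1 bijectively onto a component of G2. Since G1 has 2 component(s) and G2 has 1, they cannot be isomorphic.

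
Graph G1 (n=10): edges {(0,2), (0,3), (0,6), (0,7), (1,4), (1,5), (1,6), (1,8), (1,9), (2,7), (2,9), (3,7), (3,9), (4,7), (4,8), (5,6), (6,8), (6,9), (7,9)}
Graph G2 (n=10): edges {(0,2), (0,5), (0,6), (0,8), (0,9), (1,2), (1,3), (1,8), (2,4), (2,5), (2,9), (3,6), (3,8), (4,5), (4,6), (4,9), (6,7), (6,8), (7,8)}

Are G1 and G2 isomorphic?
Yes, isomorphic

The graphs are isomorphic.
One valid mapping φ: V(G1) → V(G2): 0→4, 1→8, 2→5, 3→9, 4→1, 5→7, 6→6, 7→2, 8→3, 9→0

Verify φ preserves adjacency — for each edge of G1, its image is an edge of G2:
  (0,2) → (φ(0),φ(2)) = (4,5) ∈ E(G2) ✓
  (0,3) → (φ(0),φ(3)) = (4,9) ∈ E(G2) ✓
  (0,6) → (φ(0),φ(6)) = (4,6) ∈ E(G2) ✓
  (0,7) → (φ(0),φ(7)) = (2,4) ∈ E(G2) ✓
  (1,4) → (φ(1),φ(4)) = (1,8) ∈ E(G2) ✓
  (1,5) → (φ(1),φ(5)) = (7,8) ∈ E(G2) ✓
  (1,6) → (φ(1),φ(6)) = (6,8) ∈ E(G2) ✓
  (1,8) → (φ(1),φ(8)) = (3,8) ∈ E(G2) ✓
  (1,9) → (φ(1),φ(9)) = (0,8) ∈ E(G2) ✓
  (2,7) → (φ(2),φ(7)) = (2,5) ∈ E(G2) ✓
  (2,9) → (φ(2),φ(9)) = (0,5) ∈ E(G2) ✓
  (3,7) → (φ(3),φ(7)) = (2,9) ∈ E(G2) ✓
  (3,9) → (φ(3),φ(9)) = (0,9) ∈ E(G2) ✓
  (4,7) → (φ(4),φ(7)) = (1,2) ∈ E(G2) ✓
  (4,8) → (φ(4),φ(8)) = (1,3) ∈ E(G2) ✓
  (5,6) → (φ(5),φ(6)) = (6,7) ∈ E(G2) ✓
  (6,8) → (φ(6),φ(8)) = (3,6) ∈ E(G2) ✓
  (6,9) → (φ(6),φ(9)) = (0,6) ∈ E(G2) ✓
  (7,9) → (φ(7),φ(9)) = (0,2) ∈ E(G2) ✓
All 19 edges of G1 map to edges of G2, and |E(G1)| = |E(G2)| = 19, so φ is a bijection on edges as well as vertices. Hence G1 ≅ G2.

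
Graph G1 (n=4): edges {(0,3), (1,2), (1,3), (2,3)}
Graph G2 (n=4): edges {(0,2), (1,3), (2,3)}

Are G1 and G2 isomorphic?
No, not isomorphic

The graphs are NOT isomorphic.

Degrees in G1: deg(0)=1, deg(1)=2, deg(2)=2, deg(3)=3.
Sorted degree sequence of G1: [3, 2, 2, 1].
Degrees in G2: deg(0)=1, deg(1)=1, deg(2)=2, deg(3)=2.
Sorted degree sequence of G2: [2, 2, 1, 1].
The (sorted) degree sequence is an isomorphism invariant, so since G1 and G2 have different degree sequences they cannot be isomorphic.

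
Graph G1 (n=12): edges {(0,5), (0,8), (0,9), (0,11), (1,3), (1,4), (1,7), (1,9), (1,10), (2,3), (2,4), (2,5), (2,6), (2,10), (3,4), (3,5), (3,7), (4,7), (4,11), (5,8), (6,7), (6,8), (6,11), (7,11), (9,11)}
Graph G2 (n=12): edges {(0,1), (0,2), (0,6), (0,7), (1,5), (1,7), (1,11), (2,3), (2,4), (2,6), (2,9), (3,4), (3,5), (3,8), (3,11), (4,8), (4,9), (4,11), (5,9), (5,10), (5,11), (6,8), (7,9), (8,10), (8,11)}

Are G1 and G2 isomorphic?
Yes, isomorphic

The graphs are isomorphic.
One valid mapping φ: V(G1) → V(G2): 0→0, 1→8, 2→5, 3→11, 4→3, 5→1, 6→9, 7→4, 8→7, 9→6, 10→10, 11→2

Verify φ preserves adjacency — for each edge of G1, its image is an edge of G2:
  (0,5) → (φ(0),φ(5)) = (0,1) ∈ E(G2) ✓
  (0,8) → (φ(0),φ(8)) = (0,7) ∈ E(G2) ✓
  (0,9) → (φ(0),φ(9)) = (0,6) ∈ E(G2) ✓
  (0,11) → (φ(0),φ(11)) = (0,2) ∈ E(G2) ✓
  (1,3) → (φ(1),φ(3)) = (8,11) ∈ E(G2) ✓
  (1,4) → (φ(1),φ(4)) = (3,8) ∈ E(G2) ✓
  (1,7) → (φ(1),φ(7)) = (4,8) ∈ E(G2) ✓
  (1,9) → (φ(1),φ(9)) = (6,8) ∈ E(G2) ✓
  (1,10) → (φ(1),φ(10)) = (8,10) ∈ E(G2) ✓
  (2,3) → (φ(2),φ(3)) = (5,11) ∈ E(G2) ✓
  (2,4) → (φ(2),φ(4)) = (3,5) ∈ E(G2) ✓
  (2,5) → (φ(2),φ(5)) = (1,5) ∈ E(G2) ✓
  (2,6) → (φ(2),φ(6)) = (5,9) ∈ E(G2) ✓
  (2,10) → (φ(2),φ(10)) = (5,10) ∈ E(G2) ✓
  (3,4) → (φ(3),φ(4)) = (3,11) ∈ E(G2) ✓
  (3,5) → (φ(3),φ(5)) = (1,11) ∈ E(G2) ✓
  (3,7) → (φ(3),φ(7)) = (4,11) ∈ E(G2) ✓
  (4,7) → (φ(4),φ(7)) = (3,4) ∈ E(G2) ✓
  (4,11) → (φ(4),φ(11)) = (2,3) ∈ E(G2) ✓
  (5,8) → (φ(5),φ(8)) = (1,7) ∈ E(G2) ✓
  (6,7) → (φ(6),φ(7)) = (4,9) ∈ E(G2) ✓
  (6,8) → (φ(6),φ(8)) = (7,9) ∈ E(G2) ✓
  (6,11) → (φ(6),φ(11)) = (2,9) ∈ E(G2) ✓
  (7,11) → (φ(7),φ(11)) = (2,4) ∈ E(G2) ✓
  (9,11) → (φ(9),φ(11)) = (2,6) ∈ E(G2) ✓
All 25 edges of G1 map to edges of G2, and |E(G1)| = |E(G2)| = 25, so φ is a bijection on edges as well as vertices. Hence G1 ≅ G2.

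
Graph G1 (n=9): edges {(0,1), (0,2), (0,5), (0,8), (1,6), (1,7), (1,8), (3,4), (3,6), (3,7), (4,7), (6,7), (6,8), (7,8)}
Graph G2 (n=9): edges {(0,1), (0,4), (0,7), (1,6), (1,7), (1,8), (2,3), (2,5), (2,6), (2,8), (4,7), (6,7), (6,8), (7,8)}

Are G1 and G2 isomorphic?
Yes, isomorphic

The graphs are isomorphic.
One valid mapping φ: V(G1) → V(G2): 0→2, 1→6, 2→3, 3→0, 4→4, 5→5, 6→1, 7→7, 8→8

Verify φ preserves adjacency — for each edge of G1, its image is an edge of G2:
  (0,1) → (φ(0),φ(1)) = (2,6) ∈ E(G2) ✓
  (0,2) → (φ(0),φ(2)) = (2,3) ∈ E(G2) ✓
  (0,5) → (φ(0),φ(5)) = (2,5) ∈ E(G2) ✓
  (0,8) → (φ(0),φ(8)) = (2,8) ∈ E(G2) ✓
  (1,6) → (φ(1),φ(6)) = (1,6) ∈ E(G2) ✓
  (1,7) → (φ(1),φ(7)) = (6,7) ∈ E(G2) ✓
  (1,8) → (φ(1),φ(8)) = (6,8) ∈ E(G2) ✓
  (3,4) → (φ(3),φ(4)) = (0,4) ∈ E(G2) ✓
  (3,6) → (φ(3),φ(6)) = (0,1) ∈ E(G2) ✓
  (3,7) → (φ(3),φ(7)) = (0,7) ∈ E(G2) ✓
  (4,7) → (φ(4),φ(7)) = (4,7) ∈ E(G2) ✓
  (6,7) → (φ(6),φ(7)) = (1,7) ∈ E(G2) ✓
  (6,8) → (φ(6),φ(8)) = (1,8) ∈ E(G2) ✓
  (7,8) → (φ(7),φ(8)) = (7,8) ∈ E(G2) ✓
All 14 edges of G1 map to edges of G2, and |E(G1)| = |E(G2)| = 14, so φ is a bijection on edges as well as vertices. Hence G1 ≅ G2.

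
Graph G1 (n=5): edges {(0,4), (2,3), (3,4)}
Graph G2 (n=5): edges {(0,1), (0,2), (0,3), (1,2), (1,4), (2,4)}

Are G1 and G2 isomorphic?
No, not isomorphic

The graphs are NOT isomorphic.

Counting triangles (3-cliques): G1 has 0, G2 has 2.
Triangle count is an isomorphism invariant, so differing triangle counts rule out isomorphism.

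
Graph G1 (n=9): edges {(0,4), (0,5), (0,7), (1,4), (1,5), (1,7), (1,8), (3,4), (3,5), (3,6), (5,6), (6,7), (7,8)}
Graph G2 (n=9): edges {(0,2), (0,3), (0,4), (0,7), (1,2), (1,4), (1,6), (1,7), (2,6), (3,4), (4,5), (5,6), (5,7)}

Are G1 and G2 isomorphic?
Yes, isomorphic

The graphs are isomorphic.
One valid mapping φ: V(G1) → V(G2): 0→7, 1→4, 2→8, 3→6, 4→5, 5→1, 6→2, 7→0, 8→3

Verify φ preserves adjacency — for each edge of G1, its image is an edge of G2:
  (0,4) → (φ(0),φ(4)) = (5,7) ∈ E(G2) ✓
  (0,5) → (φ(0),φ(5)) = (1,7) ∈ E(G2) ✓
  (0,7) → (φ(0),φ(7)) = (0,7) ∈ E(G2) ✓
  (1,4) → (φ(1),φ(4)) = (4,5) ∈ E(G2) ✓
  (1,5) → (φ(1),φ(5)) = (1,4) ∈ E(G2) ✓
  (1,7) → (φ(1),φ(7)) = (0,4) ∈ E(G2) ✓
  (1,8) → (φ(1),φ(8)) = (3,4) ∈ E(G2) ✓
  (3,4) → (φ(3),φ(4)) = (5,6) ∈ E(G2) ✓
  (3,5) → (φ(3),φ(5)) = (1,6) ∈ E(G2) ✓
  (3,6) → (φ(3),φ(6)) = (2,6) ∈ E(G2) ✓
  (5,6) → (φ(5),φ(6)) = (1,2) ∈ E(G2) ✓
  (6,7) → (φ(6),φ(7)) = (0,2) ∈ E(G2) ✓
  (7,8) → (φ(7),φ(8)) = (0,3) ∈ E(G2) ✓
All 13 edges of G1 map to edges of G2, and |E(G1)| = |E(G2)| = 13, so φ is a bijection on edges as well as vertices. Hence G1 ≅ G2.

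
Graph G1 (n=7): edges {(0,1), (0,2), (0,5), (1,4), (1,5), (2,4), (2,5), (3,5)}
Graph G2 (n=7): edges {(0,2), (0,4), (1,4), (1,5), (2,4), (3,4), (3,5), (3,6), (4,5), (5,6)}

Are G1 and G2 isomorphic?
No, not isomorphic

The graphs are NOT isomorphic.

Degrees in G1: deg(0)=3, deg(1)=3, deg(2)=3, deg(3)=1, deg(4)=2, deg(5)=4, deg(6)=0.
Sorted degree sequence of G1: [4, 3, 3, 3, 2, 1, 0].
Degrees in G2: deg(0)=2, deg(1)=2, deg(2)=2, deg(3)=3, deg(4)=5, deg(5)=4, deg(6)=2.
Sorted degree sequence of G2: [5, 4, 3, 2, 2, 2, 2].
The (sorted) degree sequence is an isomorphism invariant, so since G1 and G2 have different degree sequences they cannot be isomorphic.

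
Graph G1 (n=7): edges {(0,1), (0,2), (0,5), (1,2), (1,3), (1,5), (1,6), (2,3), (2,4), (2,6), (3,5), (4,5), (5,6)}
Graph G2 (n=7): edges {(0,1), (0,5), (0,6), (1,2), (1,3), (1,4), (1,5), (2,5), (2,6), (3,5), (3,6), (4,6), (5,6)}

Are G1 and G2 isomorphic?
Yes, isomorphic

The graphs are isomorphic.
One valid mapping φ: V(G1) → V(G2): 0→2, 1→5, 2→1, 3→3, 4→4, 5→6, 6→0

Verify φ preserves adjacency — for each edge of G1, its image is an edge of G2:
  (0,1) → (φ(0),φ(1)) = (2,5) ∈ E(G2) ✓
  (0,2) → (φ(0),φ(2)) = (1,2) ∈ E(G2) ✓
  (0,5) → (φ(0),φ(5)) = (2,6) ∈ E(G2) ✓
  (1,2) → (φ(1),φ(2)) = (1,5) ∈ E(G2) ✓
  (1,3) → (φ(1),φ(3)) = (3,5) ∈ E(G2) ✓
  (1,5) → (φ(1),φ(5)) = (5,6) ∈ E(G2) ✓
  (1,6) → (φ(1),φ(6)) = (0,5) ∈ E(G2) ✓
  (2,3) → (φ(2),φ(3)) = (1,3) ∈ E(G2) ✓
  (2,4) → (φ(2),φ(4)) = (1,4) ∈ E(G2) ✓
  (2,6) → (φ(2),φ(6)) = (0,1) ∈ E(G2) ✓
  (3,5) → (φ(3),φ(5)) = (3,6) ∈ E(G2) ✓
  (4,5) → (φ(4),φ(5)) = (4,6) ∈ E(G2) ✓
  (5,6) → (φ(5),φ(6)) = (0,6) ∈ E(G2) ✓
All 13 edges of G1 map to edges of G2, and |E(G1)| = |E(G2)| = 13, so φ is a bijection on edges as well as vertices. Hence G1 ≅ G2.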